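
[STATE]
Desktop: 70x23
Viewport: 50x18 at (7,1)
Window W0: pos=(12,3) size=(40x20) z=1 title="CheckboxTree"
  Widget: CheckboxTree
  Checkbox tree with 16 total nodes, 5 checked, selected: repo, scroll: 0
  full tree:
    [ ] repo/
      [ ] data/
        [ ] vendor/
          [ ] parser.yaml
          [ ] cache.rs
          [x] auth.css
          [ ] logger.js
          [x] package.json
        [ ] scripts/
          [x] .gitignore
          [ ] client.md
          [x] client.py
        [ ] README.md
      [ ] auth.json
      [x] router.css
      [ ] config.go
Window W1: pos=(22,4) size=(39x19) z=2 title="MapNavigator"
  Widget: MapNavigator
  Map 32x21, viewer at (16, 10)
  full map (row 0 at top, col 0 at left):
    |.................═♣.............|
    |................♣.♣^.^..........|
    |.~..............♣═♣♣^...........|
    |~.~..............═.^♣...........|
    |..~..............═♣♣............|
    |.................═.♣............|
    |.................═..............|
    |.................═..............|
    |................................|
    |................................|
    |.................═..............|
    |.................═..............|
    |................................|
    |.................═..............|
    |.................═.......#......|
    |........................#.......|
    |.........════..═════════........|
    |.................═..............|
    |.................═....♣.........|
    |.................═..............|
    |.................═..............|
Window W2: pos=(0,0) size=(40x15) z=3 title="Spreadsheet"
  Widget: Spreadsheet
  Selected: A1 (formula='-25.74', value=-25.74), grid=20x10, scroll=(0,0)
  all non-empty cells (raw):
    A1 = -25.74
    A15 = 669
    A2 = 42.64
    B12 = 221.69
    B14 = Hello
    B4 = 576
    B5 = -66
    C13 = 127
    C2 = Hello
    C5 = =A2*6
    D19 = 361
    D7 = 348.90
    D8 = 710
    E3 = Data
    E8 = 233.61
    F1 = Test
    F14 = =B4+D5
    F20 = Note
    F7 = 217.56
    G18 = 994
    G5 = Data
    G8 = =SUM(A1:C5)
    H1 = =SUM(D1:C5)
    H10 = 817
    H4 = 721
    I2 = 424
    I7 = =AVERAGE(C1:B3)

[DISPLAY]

dsheet                          ┃                 
────────────────────────────────┨                 
5.74                            ┃━━━━━━━━━━━┓     
 A       B       C       D      ┃━━━━━━━━━━━━━━━━━
--------------------------------┃                 
25.74]       0       0       0  ┃─────────────────
 42.64       0Hello          0  ┃..═.^♣...........
     0       0       0       0Da┃..═♣♣............
     0     576       0       0  ┃..═.♣............
     0     -66  255.84       0  ┃..═..............
     0       0       0       0  ┃..═..............
     0       0       0  348.90  ┃.................
     0       0       0     710  ┃.................
━━━━━━━━━━━━━━━━━━━━━━━━━━━━━━━━┛.@═..............
     ┃       [x┃  .................═..............
     ┃       [ ┃  ................................
     ┃       [x┃  .................═..............
     ┃     [ ] ┃  .................═.......#......


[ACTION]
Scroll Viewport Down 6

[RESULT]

--------------------------------┃                 
25.74]       0       0       0  ┃─────────────────
 42.64       0Hello          0  ┃..═.^♣...........
     0       0       0       0Da┃..═♣♣............
     0     576       0       0  ┃..═.♣............
     0     -66  255.84       0  ┃..═..............
     0       0       0       0  ┃..═..............
     0       0       0  348.90  ┃.................
     0       0       0     710  ┃.................
━━━━━━━━━━━━━━━━━━━━━━━━━━━━━━━━┛.@═..............
     ┃       [x┃  .................═..............
     ┃       [ ┃  ................................
     ┃       [x┃  .................═..............
     ┃     [ ] ┃  .................═.......#......
     ┃   [ ] au┃  ........................#.......
     ┃   [x] ro┃  .........════..═════════........
     ┃   [ ] co┃  .................═..............
     ┗━━━━━━━━━┗━━━━━━━━━━━━━━━━━━━━━━━━━━━━━━━━━━


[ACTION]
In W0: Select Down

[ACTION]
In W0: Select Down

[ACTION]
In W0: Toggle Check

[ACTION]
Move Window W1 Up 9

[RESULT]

--------------------------------┃..═.♣............
25.74]       0       0       0  ┃..═..............
 42.64       0Hello          0  ┃..═..............
     0       0       0       0Da┃.................
     0     576       0       0  ┃.................
     0     -66  255.84       0  ┃.@═..............
     0       0       0       0  ┃..═..............
     0       0       0  348.90  ┃.................
     0       0       0     710  ┃..═..............
━━━━━━━━━━━━━━━━━━━━━━━━━━━━━━━━┛..═.......#......
     ┃       [x┃  ........................#.......
     ┃       [ ┃  .........════..═════════........
     ┃       [x┃  .................═..............
     ┃     [ ] ┗━━━━━━━━━━━━━━━━━━━━━━━━━━━━━━━━━━
     ┃   [ ] auth.json                      ┃     
     ┃   [x] router.css                     ┃     
     ┃   [ ] config.go                      ┃     
     ┗━━━━━━━━━━━━━━━━━━━━━━━━━━━━━━━━━━━━━━┛     


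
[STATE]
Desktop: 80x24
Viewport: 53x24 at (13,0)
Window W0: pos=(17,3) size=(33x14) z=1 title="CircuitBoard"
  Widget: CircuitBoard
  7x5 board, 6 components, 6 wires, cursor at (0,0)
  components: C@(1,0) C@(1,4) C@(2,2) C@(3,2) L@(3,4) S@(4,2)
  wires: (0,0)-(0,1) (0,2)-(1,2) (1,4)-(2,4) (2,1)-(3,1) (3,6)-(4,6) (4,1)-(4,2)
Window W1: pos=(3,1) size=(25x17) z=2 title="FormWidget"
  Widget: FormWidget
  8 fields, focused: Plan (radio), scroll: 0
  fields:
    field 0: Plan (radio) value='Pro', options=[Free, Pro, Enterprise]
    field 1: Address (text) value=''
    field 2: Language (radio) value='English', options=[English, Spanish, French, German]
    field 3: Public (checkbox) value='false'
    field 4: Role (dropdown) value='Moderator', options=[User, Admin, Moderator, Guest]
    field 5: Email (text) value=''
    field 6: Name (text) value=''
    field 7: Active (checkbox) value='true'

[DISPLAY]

                                                     
━━━━━━━━━━━━━━┓                                      
et            ┃                                      
──────────────┨━━━━━━━━━━━━━━━━━━━━━┓                
     ( ) Free ┃ard                  ┃                
:    [       ]┃─────────────────────┨                
e:   (●) Engli┃ 4 5 6               ┃                
     [ ]      ┃  ·                  ┃                
     [Modera▼]┃  │                  ┃                
     [       ]┃  ·       C          ┃                
     [       ]┃          │          ┃                
     [x]      ┃  C       ·          ┃                
              ┃                     ┃                
              ┃  C       L       ·  ┃                
              ┃                  │  ┃                
              ┃─ S               ·  ┃                
              ┃━━━━━━━━━━━━━━━━━━━━━┛                
━━━━━━━━━━━━━━┛                                      
                                                     
                                                     
                                                     
                                                     
                                                     
                                                     


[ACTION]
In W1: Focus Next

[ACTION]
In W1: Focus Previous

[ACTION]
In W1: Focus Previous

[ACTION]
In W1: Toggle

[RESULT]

                                                     
━━━━━━━━━━━━━━┓                                      
et            ┃                                      
──────────────┨━━━━━━━━━━━━━━━━━━━━━┓                
     ( ) Free ┃ard                  ┃                
:    [       ]┃─────────────────────┨                
e:   (●) Engli┃ 4 5 6               ┃                
     [ ]      ┃  ·                  ┃                
     [Modera▼]┃  │                  ┃                
     [       ]┃  ·       C          ┃                
     [       ]┃          │          ┃                
     [ ]      ┃  C       ·          ┃                
              ┃                     ┃                
              ┃  C       L       ·  ┃                
              ┃                  │  ┃                
              ┃─ S               ·  ┃                
              ┃━━━━━━━━━━━━━━━━━━━━━┛                
━━━━━━━━━━━━━━┛                                      
                                                     
                                                     
                                                     
                                                     
                                                     
                                                     


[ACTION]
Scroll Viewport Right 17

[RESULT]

                                                     
┓                                                    
┃                                                    
┨━━━━━━━━━━━━━━━━━━━━━┓                              
┃ard                  ┃                              
┃─────────────────────┨                              
┃ 4 5 6               ┃                              
┃  ·                  ┃                              
┃  │                  ┃                              
┃  ·       C          ┃                              
┃          │          ┃                              
┃  C       ·          ┃                              
┃                     ┃                              
┃  C       L       ·  ┃                              
┃                  │  ┃                              
┃─ S               ·  ┃                              
┃━━━━━━━━━━━━━━━━━━━━━┛                              
┛                                                    
                                                     
                                                     
                                                     
                                                     
                                                     
                                                     


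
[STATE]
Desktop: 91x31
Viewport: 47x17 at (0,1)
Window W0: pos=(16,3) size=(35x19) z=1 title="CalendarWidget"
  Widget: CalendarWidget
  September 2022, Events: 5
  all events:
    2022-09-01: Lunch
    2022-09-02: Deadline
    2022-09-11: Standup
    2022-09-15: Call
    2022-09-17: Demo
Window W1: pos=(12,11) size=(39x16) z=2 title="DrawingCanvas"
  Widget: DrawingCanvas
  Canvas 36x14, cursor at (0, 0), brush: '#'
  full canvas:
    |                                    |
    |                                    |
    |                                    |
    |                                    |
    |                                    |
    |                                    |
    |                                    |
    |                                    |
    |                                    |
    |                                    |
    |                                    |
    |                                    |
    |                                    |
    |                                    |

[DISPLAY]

                                               
                                               
                ┏━━━━━━━━━━━━━━━━━━━━━━━━━━━━━━
                ┃ CalendarWidget               
                ┠──────────────────────────────
                ┃          September 2022      
                ┃Mo Tu We Th Fr Sa Su          
                ┃          1*  2*  3  4        
                ┃ 5  6  7  8  9 10 11*         
                ┃12 13 14 15* 16 17* 18        
            ┏━━━━━━━━━━━━━━━━━━━━━━━━━━━━━━━━━━
            ┃ DrawingCanvas                    
            ┠──────────────────────────────────
            ┃+                                 
            ┃                                  
            ┃                                  
            ┃                                  


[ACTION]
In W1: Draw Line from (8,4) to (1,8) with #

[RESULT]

                                               
                                               
                ┏━━━━━━━━━━━━━━━━━━━━━━━━━━━━━━
                ┃ CalendarWidget               
                ┠──────────────────────────────
                ┃          September 2022      
                ┃Mo Tu We Th Fr Sa Su          
                ┃          1*  2*  3  4        
                ┃ 5  6  7  8  9 10 11*         
                ┃12 13 14 15* 16 17* 18        
            ┏━━━━━━━━━━━━━━━━━━━━━━━━━━━━━━━━━━
            ┃ DrawingCanvas                    
            ┠──────────────────────────────────
            ┃+                                 
            ┃        #                         
            ┃       #                          
            ┃       #                          


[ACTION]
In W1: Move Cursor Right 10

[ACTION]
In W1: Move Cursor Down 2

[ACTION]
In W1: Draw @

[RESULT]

                                               
                                               
                ┏━━━━━━━━━━━━━━━━━━━━━━━━━━━━━━
                ┃ CalendarWidget               
                ┠──────────────────────────────
                ┃          September 2022      
                ┃Mo Tu We Th Fr Sa Su          
                ┃          1*  2*  3  4        
                ┃ 5  6  7  8  9 10 11*         
                ┃12 13 14 15* 16 17* 18        
            ┏━━━━━━━━━━━━━━━━━━━━━━━━━━━━━━━━━━
            ┃ DrawingCanvas                    
            ┠──────────────────────────────────
            ┃                                  
            ┃        #                         
            ┃       #  @                       
            ┃       #                          


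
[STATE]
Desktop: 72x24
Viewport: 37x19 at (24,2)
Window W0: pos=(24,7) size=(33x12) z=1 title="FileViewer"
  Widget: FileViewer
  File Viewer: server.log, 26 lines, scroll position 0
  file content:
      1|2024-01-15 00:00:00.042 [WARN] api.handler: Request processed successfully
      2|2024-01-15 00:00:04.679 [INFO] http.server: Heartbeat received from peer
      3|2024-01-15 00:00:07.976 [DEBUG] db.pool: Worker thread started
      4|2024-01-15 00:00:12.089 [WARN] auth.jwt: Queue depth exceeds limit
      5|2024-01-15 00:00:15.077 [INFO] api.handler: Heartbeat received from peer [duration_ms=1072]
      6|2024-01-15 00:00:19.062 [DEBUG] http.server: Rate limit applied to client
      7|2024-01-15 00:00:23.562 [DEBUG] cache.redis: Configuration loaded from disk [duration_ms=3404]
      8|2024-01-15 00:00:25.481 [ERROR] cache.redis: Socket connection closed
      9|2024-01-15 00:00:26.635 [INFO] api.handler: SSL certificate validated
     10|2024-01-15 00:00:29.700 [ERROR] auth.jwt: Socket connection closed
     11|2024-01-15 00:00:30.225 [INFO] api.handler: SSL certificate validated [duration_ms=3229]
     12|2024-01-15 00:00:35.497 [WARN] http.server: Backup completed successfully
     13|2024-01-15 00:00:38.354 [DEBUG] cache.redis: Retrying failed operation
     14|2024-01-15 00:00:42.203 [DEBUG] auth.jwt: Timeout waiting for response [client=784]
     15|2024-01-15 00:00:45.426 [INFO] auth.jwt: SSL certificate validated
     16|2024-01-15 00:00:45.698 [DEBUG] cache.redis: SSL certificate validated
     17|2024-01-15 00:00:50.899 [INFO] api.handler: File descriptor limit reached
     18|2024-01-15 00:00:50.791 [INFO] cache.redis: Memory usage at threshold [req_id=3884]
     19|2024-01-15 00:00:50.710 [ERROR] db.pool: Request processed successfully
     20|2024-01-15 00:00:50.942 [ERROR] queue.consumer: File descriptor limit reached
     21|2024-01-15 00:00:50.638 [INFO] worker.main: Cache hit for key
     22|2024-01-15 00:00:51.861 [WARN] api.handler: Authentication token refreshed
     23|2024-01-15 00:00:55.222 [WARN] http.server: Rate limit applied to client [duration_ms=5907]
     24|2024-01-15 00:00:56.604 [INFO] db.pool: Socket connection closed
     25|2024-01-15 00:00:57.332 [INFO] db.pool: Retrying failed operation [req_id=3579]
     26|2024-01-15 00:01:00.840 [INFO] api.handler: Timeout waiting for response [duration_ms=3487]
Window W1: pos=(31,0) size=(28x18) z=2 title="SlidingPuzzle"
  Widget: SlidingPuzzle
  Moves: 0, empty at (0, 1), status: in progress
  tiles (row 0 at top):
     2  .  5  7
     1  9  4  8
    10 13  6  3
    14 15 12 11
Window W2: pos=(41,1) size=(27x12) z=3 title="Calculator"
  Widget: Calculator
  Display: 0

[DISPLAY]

       ┠─────────┃ Calculator        
       ┃┌────┬───┠───────────────────
       ┃│  2 │   ┃                   
       ┃├────┼───┃┌───┬───┬───┬───┐  
       ┃│  1 │  9┃│ 7 │ 8 │ 9 │ ÷ │  
┏━━━━━━┃├────┼───┃├───┼───┼───┼───┤  
┃ FileV┃│ 10 │ 13┃│ 4 │ 5 │ 6 │ × │  
┠──────┃├────┼───┃├───┼───┼───┼───┤  
┃2024-0┃│ 14 │ 15┃│ 1 │ 2 │ 3 │ - │  
┃2024-0┃└────┴───┃└───┴───┴───┴───┘  
┃2024-0┃Moves: 0 ┗━━━━━━━━━━━━━━━━━━━
┃2024-0┃                          ┃  
┃2024-0┃                          ┃  
┃2024-0┃                          ┃  
┃2024-0┃                          ┃  
┃2024-0┗━━━━━━━━━━━━━━━━━━━━━━━━━━┛  
┗━━━━━━━━━━━━━━━━━━━━━━━━━━━━━━━┛    
                                     
                                     


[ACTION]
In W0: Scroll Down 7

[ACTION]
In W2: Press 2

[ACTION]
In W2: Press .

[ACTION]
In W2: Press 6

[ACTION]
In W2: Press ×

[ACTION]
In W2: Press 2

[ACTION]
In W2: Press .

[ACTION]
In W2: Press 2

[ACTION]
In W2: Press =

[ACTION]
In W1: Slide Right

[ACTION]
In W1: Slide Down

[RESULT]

       ┠─────────┃ Calculator        
       ┃┌────┬───┠───────────────────
       ┃│    │  2┃                   
       ┃├────┼───┃┌───┬───┬───┬───┐  
       ┃│  1 │  9┃│ 7 │ 8 │ 9 │ ÷ │  
┏━━━━━━┃├────┼───┃├───┼───┼───┼───┤  
┃ FileV┃│ 10 │ 13┃│ 4 │ 5 │ 6 │ × │  
┠──────┃├────┼───┃├───┼───┼───┼───┤  
┃2024-0┃│ 14 │ 15┃│ 1 │ 2 │ 3 │ - │  
┃2024-0┃└────┴───┃└───┴───┴───┴───┘  
┃2024-0┃Moves: 1 ┗━━━━━━━━━━━━━━━━━━━
┃2024-0┃                          ┃  
┃2024-0┃                          ┃  
┃2024-0┃                          ┃  
┃2024-0┃                          ┃  
┃2024-0┗━━━━━━━━━━━━━━━━━━━━━━━━━━┛  
┗━━━━━━━━━━━━━━━━━━━━━━━━━━━━━━━┛    
                                     
                                     


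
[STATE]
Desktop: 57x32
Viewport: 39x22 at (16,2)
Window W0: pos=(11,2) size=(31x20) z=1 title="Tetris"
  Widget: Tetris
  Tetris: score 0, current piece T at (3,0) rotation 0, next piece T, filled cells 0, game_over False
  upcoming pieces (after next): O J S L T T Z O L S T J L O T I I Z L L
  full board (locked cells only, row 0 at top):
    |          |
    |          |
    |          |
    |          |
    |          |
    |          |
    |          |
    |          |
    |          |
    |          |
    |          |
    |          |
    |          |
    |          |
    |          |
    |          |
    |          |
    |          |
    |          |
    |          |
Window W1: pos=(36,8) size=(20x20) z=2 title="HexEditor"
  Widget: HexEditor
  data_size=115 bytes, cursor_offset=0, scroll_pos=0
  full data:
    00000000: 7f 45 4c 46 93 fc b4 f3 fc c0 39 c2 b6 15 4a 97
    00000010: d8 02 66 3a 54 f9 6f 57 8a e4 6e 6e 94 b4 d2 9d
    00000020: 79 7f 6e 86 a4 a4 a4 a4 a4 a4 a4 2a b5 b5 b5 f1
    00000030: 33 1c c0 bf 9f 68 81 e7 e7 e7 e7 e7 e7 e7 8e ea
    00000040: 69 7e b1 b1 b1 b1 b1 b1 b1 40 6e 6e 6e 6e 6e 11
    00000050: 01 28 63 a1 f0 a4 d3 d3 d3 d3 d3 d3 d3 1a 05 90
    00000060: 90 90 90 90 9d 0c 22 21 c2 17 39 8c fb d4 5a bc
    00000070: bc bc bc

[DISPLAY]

━━━━━━━━━━━━━━━━━━━━━━━━━┓             
ris                      ┃             
─────────────────────────┨             
      │Next:             ┃             
      │ ▒                ┃             
      │▒▒▒               ┃             
      │             ┏━━━━━━━━━━━━━━━━━━
      │             ┃ HexEditor        
      │             ┠──────────────────
      │Score:       ┃00000000  7F 45 4c
      │0            ┃00000010  d8 02 66
      │             ┃00000020  79 7f 6e
      │             ┃00000030  33 1c c0
      │             ┃00000040  69 7e b1
      │             ┃00000050  01 28 63
      │             ┃00000060  90 90 90
      │             ┃00000070  bc bc bc
      │             ┃                  
      │             ┃                  
━━━━━━━━━━━━━━━━━━━━┃                  
                    ┃                  
                    ┃                  


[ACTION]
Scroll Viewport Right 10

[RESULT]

━━━━━━━━━━━━━━━━━━━━━━━┓               
s                      ┃               
───────────────────────┨               
    │Next:             ┃               
    │ ▒                ┃               
    │▒▒▒               ┃               
    │             ┏━━━━━━━━━━━━━━━━━━┓ 
    │             ┃ HexEditor        ┃ 
    │             ┠──────────────────┨ 
    │Score:       ┃00000000  7F 45 4c┃ 
    │0            ┃00000010  d8 02 66┃ 
    │             ┃00000020  79 7f 6e┃ 
    │             ┃00000030  33 1c c0┃ 
    │             ┃00000040  69 7e b1┃ 
    │             ┃00000050  01 28 63┃ 
    │             ┃00000060  90 90 90┃ 
    │             ┃00000070  bc bc bc┃ 
    │             ┃                  ┃ 
    │             ┃                  ┃ 
━━━━━━━━━━━━━━━━━━┃                  ┃ 
                  ┃                  ┃ 
                  ┃                  ┃ 


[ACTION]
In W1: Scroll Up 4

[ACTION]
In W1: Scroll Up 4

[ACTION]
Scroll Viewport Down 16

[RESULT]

    │             ┠──────────────────┨ 
    │Score:       ┃00000000  7F 45 4c┃ 
    │0            ┃00000010  d8 02 66┃ 
    │             ┃00000020  79 7f 6e┃ 
    │             ┃00000030  33 1c c0┃ 
    │             ┃00000040  69 7e b1┃ 
    │             ┃00000050  01 28 63┃ 
    │             ┃00000060  90 90 90┃ 
    │             ┃00000070  bc bc bc┃ 
    │             ┃                  ┃ 
    │             ┃                  ┃ 
━━━━━━━━━━━━━━━━━━┃                  ┃ 
                  ┃                  ┃ 
                  ┃                  ┃ 
                  ┃                  ┃ 
                  ┃                  ┃ 
                  ┃                  ┃ 
                  ┗━━━━━━━━━━━━━━━━━━┛ 
                                       
                                       
                                       
                                       


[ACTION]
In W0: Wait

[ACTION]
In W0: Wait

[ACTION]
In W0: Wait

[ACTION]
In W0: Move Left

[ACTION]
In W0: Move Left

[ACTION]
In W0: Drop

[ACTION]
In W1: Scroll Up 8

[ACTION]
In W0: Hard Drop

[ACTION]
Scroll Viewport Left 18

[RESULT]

           ┃          │             ┠──
           ┃          │Score:       ┃00
           ┃          │0            ┃00
           ┃          │             ┃00
           ┃          │             ┃00
           ┃          │             ┃00
           ┃          │             ┃00
           ┃          │             ┃00
           ┃          │             ┃00
           ┃  ▒       │             ┃  
           ┃ ▒▒▒      │             ┃  
           ┗━━━━━━━━━━━━━━━━━━━━━━━━┃  
                                    ┃  
                                    ┃  
                                    ┃  
                                    ┃  
                                    ┃  
                                    ┗━━
                                       
                                       
                                       
                                       


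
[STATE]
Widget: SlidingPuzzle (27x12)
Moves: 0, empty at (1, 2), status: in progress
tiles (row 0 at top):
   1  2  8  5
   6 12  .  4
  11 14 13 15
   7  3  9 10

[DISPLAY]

┌────┬────┬────┬────┐      
│  1 │  2 │  8 │  5 │      
├────┼────┼────┼────┤      
│  6 │ 12 │    │  4 │      
├────┼────┼────┼────┤      
│ 11 │ 14 │ 13 │ 15 │      
├────┼────┼────┼────┤      
│  7 │  3 │  9 │ 10 │      
└────┴────┴────┴────┘      
Moves: 0                   
                           
                           


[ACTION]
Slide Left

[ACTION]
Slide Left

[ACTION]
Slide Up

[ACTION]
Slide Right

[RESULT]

┌────┬────┬────┬────┐      
│  1 │  2 │  8 │  5 │      
├────┼────┼────┼────┤      
│  6 │ 12 │  4 │ 15 │      
├────┼────┼────┼────┤      
│ 11 │ 14 │    │ 13 │      
├────┼────┼────┼────┤      
│  7 │  3 │  9 │ 10 │      
└────┴────┴────┴────┘      
Moves: 3                   
                           
                           


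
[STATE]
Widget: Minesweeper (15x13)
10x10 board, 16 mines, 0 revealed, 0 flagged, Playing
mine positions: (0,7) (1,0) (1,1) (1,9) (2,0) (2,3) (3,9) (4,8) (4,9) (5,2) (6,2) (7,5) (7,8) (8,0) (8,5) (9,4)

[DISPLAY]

■■■■■■■■■■     
■■■■■■■■■■     
■■■■■■■■■■     
■■■■■■■■■■     
■■■■■■■■■■     
■■■■■■■■■■     
■■■■■■■■■■     
■■■■■■■■■■     
■■■■■■■■■■     
■■■■■■■■■■     
               
               
               


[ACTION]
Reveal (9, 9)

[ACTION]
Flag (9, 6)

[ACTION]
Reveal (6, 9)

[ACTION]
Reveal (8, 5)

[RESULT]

■■■■■■■✹■■     
✹✹■■■■■■■✹     
✹■■✹■■■■■■     
■■■■■■■■■✹     
■■■■■■■■✹✹     
■■✹■■■■■■■     
■■✹■■■■■■1     
■■■■■✹■■✹■     
✹■■■■✹2111     
■■■■✹■1        
               
               
               


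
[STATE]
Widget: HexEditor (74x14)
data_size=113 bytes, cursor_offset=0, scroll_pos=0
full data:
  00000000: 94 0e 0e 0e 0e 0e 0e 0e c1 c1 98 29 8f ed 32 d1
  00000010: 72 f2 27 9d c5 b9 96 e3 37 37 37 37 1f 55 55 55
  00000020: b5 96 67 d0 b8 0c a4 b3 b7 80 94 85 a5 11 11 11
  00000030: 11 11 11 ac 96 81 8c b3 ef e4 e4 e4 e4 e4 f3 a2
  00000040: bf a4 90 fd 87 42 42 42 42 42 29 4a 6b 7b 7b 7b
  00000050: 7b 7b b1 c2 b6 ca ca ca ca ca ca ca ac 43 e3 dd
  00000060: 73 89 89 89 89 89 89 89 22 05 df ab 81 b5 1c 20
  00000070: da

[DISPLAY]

00000000  94 0e 0e 0e 0e 0e 0e 0e  c1 c1 98 29 8f ed 32 d1  |...........).
00000010  72 f2 27 9d c5 b9 96 e3  37 37 37 37 1f 55 55 55  |r.'.....7777.
00000020  b5 96 67 d0 b8 0c a4 b3  b7 80 94 85 a5 11 11 11  |..g..........
00000030  11 11 11 ac 96 81 8c b3  ef e4 e4 e4 e4 e4 f3 a2  |.............
00000040  bf a4 90 fd 87 42 42 42  42 42 29 4a 6b 7b 7b 7b  |.....BBBBB)Jk
00000050  7b 7b b1 c2 b6 ca ca ca  ca ca ca ca ac 43 e3 dd  |{{...........
00000060  73 89 89 89 89 89 89 89  22 05 df ab 81 b5 1c 20  |s......."....
00000070  da                                                |.            
                                                                          
                                                                          
                                                                          
                                                                          
                                                                          
                                                                          


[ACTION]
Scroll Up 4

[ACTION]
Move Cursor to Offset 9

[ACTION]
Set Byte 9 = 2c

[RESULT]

00000000  94 0e 0e 0e 0e 0e 0e 0e  c1 2C 98 29 8f ed 32 d1  |.........,.).
00000010  72 f2 27 9d c5 b9 96 e3  37 37 37 37 1f 55 55 55  |r.'.....7777.
00000020  b5 96 67 d0 b8 0c a4 b3  b7 80 94 85 a5 11 11 11  |..g..........
00000030  11 11 11 ac 96 81 8c b3  ef e4 e4 e4 e4 e4 f3 a2  |.............
00000040  bf a4 90 fd 87 42 42 42  42 42 29 4a 6b 7b 7b 7b  |.....BBBBB)Jk
00000050  7b 7b b1 c2 b6 ca ca ca  ca ca ca ca ac 43 e3 dd  |{{...........
00000060  73 89 89 89 89 89 89 89  22 05 df ab 81 b5 1c 20  |s......."....
00000070  da                                                |.            
                                                                          
                                                                          
                                                                          
                                                                          
                                                                          
                                                                          


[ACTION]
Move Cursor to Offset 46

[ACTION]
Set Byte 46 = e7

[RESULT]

00000000  94 0e 0e 0e 0e 0e 0e 0e  c1 2c 98 29 8f ed 32 d1  |.........,.).
00000010  72 f2 27 9d c5 b9 96 e3  37 37 37 37 1f 55 55 55  |r.'.....7777.
00000020  b5 96 67 d0 b8 0c a4 b3  b7 80 94 85 a5 11 E7 11  |..g..........
00000030  11 11 11 ac 96 81 8c b3  ef e4 e4 e4 e4 e4 f3 a2  |.............
00000040  bf a4 90 fd 87 42 42 42  42 42 29 4a 6b 7b 7b 7b  |.....BBBBB)Jk
00000050  7b 7b b1 c2 b6 ca ca ca  ca ca ca ca ac 43 e3 dd  |{{...........
00000060  73 89 89 89 89 89 89 89  22 05 df ab 81 b5 1c 20  |s......."....
00000070  da                                                |.            
                                                                          
                                                                          
                                                                          
                                                                          
                                                                          
                                                                          


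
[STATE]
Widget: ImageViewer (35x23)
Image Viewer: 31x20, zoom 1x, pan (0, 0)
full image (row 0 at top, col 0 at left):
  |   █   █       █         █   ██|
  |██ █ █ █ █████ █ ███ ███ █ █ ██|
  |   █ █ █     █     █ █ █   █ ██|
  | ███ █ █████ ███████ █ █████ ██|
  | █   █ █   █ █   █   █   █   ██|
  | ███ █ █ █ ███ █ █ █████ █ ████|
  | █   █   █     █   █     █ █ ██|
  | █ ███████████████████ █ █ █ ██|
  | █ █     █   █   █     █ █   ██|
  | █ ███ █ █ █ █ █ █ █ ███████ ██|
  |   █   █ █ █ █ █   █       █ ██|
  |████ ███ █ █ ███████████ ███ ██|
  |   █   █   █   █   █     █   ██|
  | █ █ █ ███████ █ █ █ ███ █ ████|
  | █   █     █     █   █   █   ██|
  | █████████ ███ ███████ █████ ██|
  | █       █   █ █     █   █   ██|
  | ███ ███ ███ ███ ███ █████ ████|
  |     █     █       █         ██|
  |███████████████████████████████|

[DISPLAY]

   █   █       █         █   ██    
██ █ █ █ █████ █ ███ ███ █ █ ██    
   █ █ █     █     █ █ █   █ ██    
 ███ █ █████ ███████ █ █████ ██    
 █   █ █   █ █   █   █   █   ██    
 ███ █ █ █ ███ █ █ █████ █ ████    
 █   █   █     █   █     █ █ ██    
 █ ███████████████████ █ █ █ ██    
 █ █     █   █   █     █ █   ██    
 █ ███ █ █ █ █ █ █ █ ███████ ██    
   █   █ █ █ █ █   █       █ ██    
████ ███ █ █ ███████████ ███ ██    
   █   █   █   █   █     █   ██    
 █ █ █ ███████ █ █ █ ███ █ ████    
 █   █     █     █   █   █   ██    
 █████████ ███ ███████ █████ ██    
 █       █   █ █     █   █   ██    
 ███ ███ ███ ███ ███ █████ ████    
     █     █       █         ██    
███████████████████████████████    
                                   
                                   
                                   


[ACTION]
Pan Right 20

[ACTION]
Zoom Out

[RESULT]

     █   ██                        
 ███ █ █ ██                        
 █ █   █ ██                        
 █ █████ ██                        
 █   █   ██                        
████ █ ████                        
     █ █ ██                        
██ █ █ █ ██                        
   █ █   ██                        
 ███████ ██                        
       █ ██                        
████ ███ ██                        
     █   ██                        
 ███ █ ████                        
 █   █   ██                        
██ █████ ██                        
 █   █   ██                        
 █████ ████                        
         ██                        
███████████                        
                                   
                                   
                                   


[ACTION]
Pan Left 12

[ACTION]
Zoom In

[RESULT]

      ██              ██           
      ██              ██           
  ██  ██  ██████████  ██  ██████  █
  ██  ██  ██████████  ██  ██████  █
  ██  ██          ██          ██  █
  ██  ██          ██          ██  █
  ██  ██████████  ██████████████  █
  ██  ██████████  ██████████████  █
  ██  ██      ██  ██      ██      █
  ██  ██      ██  ██      ██      █
  ██  ██  ██  ██████  ██  ██  █████
  ██  ██  ██  ██████  ██  ██  █████
  ██      ██          ██      ██   
  ██      ██          ██      ██   
███████████████████████████████████
███████████████████████████████████
          ██      ██      ██       
          ██      ██      ██       
████  ██  ██  ██  ██  ██  ██  ██  █
████  ██  ██  ██  ██  ██  ██  ██  █
      ██  ██  ██  ██  ██      ██   
      ██  ██  ██  ██  ██      ██   
  ██████  ██  ██  █████████████████


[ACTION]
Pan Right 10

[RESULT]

            ██                  ██ 
            ██                  ██ 
██████████  ██  ██████  ██████  ██ 
██████████  ██  ██████  ██████  ██ 
        ██          ██  ██  ██     
        ██          ██  ██  ██     
██████  ██████████████  ██  ███████
██████  ██████████████  ██  ███████
    ██  ██      ██      ██      ██ 
    ██  ██      ██      ██      ██ 
██  ██████  ██  ██  ██████████  ██ 
██  ██████  ██  ██  ██████████  ██ 
██          ██      ██          ██ 
██          ██      ██          ██ 
██████████████████████████  ██  ██ 
██████████████████████████  ██  ██ 
██      ██      ██          ██  ██ 
██      ██      ██          ██  ██ 
██  ██  ██  ██  ██  ██  ███████████
██  ██  ██  ██  ██  ██  ███████████
██  ██  ██  ██      ██             
██  ██  ██  ██      ██             
██  ██  ██████████████████████  ███


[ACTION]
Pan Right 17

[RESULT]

               ██      ████        
               ██      ████        
█████  ██████  ██  ██  ████        
█████  ██████  ██  ██  ████        
   ██  ██  ██      ██  ████        
   ██  ██  ██      ██  ████        
█████  ██  ██████████  ████        
█████  ██  ██████████  ████        
█      ██      ██      ████        
█      ██      ██      ████        
█  ██████████  ██  ████████        
█  ██████████  ██  ████████        
   ██          ██  ██  ████        
   ██          ██  ██  ████        
█████████  ██  ██  ██  ████        
█████████  ██  ██  ██  ████        
█          ██  ██      ████        
█          ██  ██      ████        
█  ██  ██████████████  ████        
█  ██  ██████████████  ████        
   ██              ██  ████        
   ██              ██  ████        
█████████████  ██████  ████        
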